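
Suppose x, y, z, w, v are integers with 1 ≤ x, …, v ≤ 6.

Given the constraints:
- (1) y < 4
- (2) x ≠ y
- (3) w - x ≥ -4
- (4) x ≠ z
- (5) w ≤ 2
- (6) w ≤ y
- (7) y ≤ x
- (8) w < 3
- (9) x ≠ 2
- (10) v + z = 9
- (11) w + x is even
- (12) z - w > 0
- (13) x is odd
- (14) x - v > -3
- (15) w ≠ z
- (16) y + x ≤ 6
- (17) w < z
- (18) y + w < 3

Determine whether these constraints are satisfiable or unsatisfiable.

Setting (x, y, z, w, v) = (5, 1, 4, 1, 5) satisfies everything: constraint 3: w - x = -4; constraint 10: v + z = 9, and the others follow.

Satisfiable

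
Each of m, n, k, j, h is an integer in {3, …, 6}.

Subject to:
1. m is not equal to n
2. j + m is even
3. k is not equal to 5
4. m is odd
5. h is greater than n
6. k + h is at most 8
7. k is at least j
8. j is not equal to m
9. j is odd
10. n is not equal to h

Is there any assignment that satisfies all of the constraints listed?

Satisfiable

Take m = 5, n = 3, k = 4, j = 3, h = 4. Then constraint 2: j + m = 8 is even; constraint 4: m = 5 is odd; constraint 6: k + h = 8, and every other listed constraint is also met.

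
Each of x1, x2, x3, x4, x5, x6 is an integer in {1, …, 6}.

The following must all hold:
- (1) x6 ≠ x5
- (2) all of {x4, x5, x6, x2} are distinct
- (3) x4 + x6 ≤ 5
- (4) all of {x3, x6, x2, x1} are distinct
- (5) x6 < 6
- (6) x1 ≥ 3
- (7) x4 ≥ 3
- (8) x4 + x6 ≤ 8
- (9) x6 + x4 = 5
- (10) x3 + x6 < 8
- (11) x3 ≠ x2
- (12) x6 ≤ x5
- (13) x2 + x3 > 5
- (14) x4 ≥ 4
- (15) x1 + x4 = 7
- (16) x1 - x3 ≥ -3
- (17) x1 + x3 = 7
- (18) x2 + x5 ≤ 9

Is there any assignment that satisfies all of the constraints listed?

The assignment x1 = 3, x2 = 2, x3 = 4, x4 = 4, x5 = 5, x6 = 1 works:
  constraint 3 holds since x4 + x6 = 5.
  constraint 8 holds since x4 + x6 = 5.
The rest check out directly.

Satisfiable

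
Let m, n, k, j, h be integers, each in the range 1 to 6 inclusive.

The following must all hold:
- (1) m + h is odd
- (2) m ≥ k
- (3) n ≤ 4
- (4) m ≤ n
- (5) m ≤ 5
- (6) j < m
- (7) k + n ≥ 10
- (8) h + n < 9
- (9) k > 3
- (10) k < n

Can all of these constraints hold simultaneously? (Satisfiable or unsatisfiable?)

From constraints 2 and 5: k ≤ m ≤ 5. From constraint 3: n ≤ 4. Hence k + n ≤ 9. But constraint 7 requires k + n ≥ 10, and 10 > 9. Contradiction.

Unsatisfiable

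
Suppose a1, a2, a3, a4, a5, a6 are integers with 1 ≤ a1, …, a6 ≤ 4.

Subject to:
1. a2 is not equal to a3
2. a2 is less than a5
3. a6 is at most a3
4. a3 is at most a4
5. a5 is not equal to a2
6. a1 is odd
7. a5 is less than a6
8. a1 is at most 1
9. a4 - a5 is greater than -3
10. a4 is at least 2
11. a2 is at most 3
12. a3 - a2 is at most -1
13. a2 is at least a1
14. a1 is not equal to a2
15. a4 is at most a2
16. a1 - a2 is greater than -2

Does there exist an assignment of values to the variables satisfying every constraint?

Unsatisfiable

Constraints 2, 3, 4, 7, and 15 give a2 < a5, a5 < a6, a6 ≤ a3, a3 ≤ a4, a4 ≤ a2. Chaining: a2 < a5 < a6 ≤ a3 ≤ a4 ≤ a2, which forces a2 < a2 — impossible.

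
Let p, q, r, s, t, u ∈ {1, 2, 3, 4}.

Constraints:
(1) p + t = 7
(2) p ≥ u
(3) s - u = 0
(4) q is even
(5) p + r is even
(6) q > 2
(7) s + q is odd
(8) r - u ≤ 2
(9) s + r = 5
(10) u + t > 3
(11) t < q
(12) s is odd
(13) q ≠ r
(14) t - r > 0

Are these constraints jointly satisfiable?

One satisfying assignment is p = 4, q = 4, r = 2, s = 3, t = 3, u = 3.
For the less obvious constraints — constraint 1: p + t = 7; constraint 3: s - u = 0 — and the others hold by inspection.

Satisfiable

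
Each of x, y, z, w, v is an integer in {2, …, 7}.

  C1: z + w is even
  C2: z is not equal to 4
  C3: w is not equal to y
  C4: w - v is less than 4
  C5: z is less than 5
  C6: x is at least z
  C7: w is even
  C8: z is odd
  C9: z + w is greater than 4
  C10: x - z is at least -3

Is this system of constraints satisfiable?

Constraint 8 makes z odd and constraint 7 makes w even, so z + w must be odd. Constraint 1 says z + w is even — contradiction.

Unsatisfiable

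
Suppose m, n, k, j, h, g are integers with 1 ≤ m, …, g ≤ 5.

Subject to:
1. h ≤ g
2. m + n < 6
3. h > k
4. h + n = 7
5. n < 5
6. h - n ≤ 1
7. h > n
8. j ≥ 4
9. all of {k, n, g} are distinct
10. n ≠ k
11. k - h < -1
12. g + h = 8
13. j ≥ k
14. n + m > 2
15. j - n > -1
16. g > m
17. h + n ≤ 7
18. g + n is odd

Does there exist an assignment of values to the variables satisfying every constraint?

Setting (m, n, k, j, h, g) = (1, 3, 1, 5, 4, 4) satisfies everything: constraint 2: m + n = 4; constraint 4: h + n = 7, and the others follow.

Satisfiable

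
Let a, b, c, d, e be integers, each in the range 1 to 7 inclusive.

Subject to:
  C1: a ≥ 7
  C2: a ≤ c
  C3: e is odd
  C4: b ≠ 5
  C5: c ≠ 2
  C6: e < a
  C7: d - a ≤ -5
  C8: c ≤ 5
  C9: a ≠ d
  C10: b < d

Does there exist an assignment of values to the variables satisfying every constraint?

Unsatisfiable

From constraints 1 and 2: c ≥ a and a ≥ 7, so c ≥ 7. From constraint 8: c ≤ 5. But 5 < 7, so no value of c works.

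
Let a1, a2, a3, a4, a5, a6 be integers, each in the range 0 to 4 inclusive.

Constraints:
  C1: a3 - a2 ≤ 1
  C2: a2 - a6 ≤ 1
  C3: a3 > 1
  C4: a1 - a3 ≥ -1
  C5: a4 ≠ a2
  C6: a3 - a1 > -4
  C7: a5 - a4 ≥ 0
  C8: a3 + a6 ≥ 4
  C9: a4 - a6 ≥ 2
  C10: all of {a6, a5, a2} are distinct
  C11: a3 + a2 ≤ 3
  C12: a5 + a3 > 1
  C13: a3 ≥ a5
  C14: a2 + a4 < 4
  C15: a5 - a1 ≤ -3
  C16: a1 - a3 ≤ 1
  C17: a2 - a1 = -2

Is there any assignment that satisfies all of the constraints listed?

Constraints 1, 2, 7, 9, 15, and 16 give a3 − a1 ≥ -1, a1 − a5 ≥ 3, a5 − a4 ≥ 0, a4 − a6 ≥ 2, a6 − a2 ≥ -1, a2 − a3 ≥ -1.
Adding all 6 inequalities: the left sides telescope to 0, and the right sides sum to (-1) + 3 + 0 + 2 + (-1) + (-1) = 2. So 0 ≥ 2, which is false.

Unsatisfiable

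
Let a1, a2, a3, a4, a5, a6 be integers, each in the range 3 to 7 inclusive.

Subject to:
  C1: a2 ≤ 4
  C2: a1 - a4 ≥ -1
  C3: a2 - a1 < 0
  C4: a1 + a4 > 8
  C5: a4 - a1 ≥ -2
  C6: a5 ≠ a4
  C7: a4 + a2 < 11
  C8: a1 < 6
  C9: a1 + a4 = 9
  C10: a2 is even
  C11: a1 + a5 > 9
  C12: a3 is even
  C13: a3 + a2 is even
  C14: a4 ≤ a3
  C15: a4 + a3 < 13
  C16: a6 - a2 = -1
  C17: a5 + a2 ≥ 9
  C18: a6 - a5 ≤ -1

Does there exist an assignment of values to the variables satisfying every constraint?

Try a1 = 5, a2 = 4, a3 = 6, a4 = 4, a5 = 6, a6 = 3.
Check constraint 2: a1 - a4 = 1; constraint 3: a2 - a1 = -1; constraint 4: a1 + a4 = 9. The remaining constraints are straightforward to verify.

Satisfiable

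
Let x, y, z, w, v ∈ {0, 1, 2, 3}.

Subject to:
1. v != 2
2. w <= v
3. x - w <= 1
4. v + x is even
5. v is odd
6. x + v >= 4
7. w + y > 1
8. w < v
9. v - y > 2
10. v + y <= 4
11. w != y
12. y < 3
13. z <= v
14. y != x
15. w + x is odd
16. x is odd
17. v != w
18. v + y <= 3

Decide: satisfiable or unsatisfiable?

Satisfiable

Take x = 1, y = 0, z = 2, w = 2, v = 3. Then constraint 3: x - w = -1; constraint 6: x + v = 4, and every other listed constraint is also met.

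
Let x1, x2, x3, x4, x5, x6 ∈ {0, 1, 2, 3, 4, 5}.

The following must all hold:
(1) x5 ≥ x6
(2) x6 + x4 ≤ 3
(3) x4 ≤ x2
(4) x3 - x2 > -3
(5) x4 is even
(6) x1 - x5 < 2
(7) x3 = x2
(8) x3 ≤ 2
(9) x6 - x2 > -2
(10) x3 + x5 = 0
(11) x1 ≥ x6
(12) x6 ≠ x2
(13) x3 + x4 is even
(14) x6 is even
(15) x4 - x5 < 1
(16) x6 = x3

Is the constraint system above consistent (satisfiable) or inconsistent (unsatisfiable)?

From constraints 7 and 16, x6 = x3 = x2, so x6 = x2. But constraint 12 says x6 ≠ x2. Contradiction.

Unsatisfiable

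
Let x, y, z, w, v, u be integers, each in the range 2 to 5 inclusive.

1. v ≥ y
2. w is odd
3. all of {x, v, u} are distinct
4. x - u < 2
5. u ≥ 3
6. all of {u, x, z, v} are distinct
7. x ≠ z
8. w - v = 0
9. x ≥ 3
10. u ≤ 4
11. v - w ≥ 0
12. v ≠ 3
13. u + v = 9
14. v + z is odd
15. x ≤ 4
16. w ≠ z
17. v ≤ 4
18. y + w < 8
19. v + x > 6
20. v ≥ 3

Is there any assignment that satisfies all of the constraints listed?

Unsatisfiable

Constraints 5, 9, 10, 15, 17, and 20 confine each of x, v, u to the 2 values {3, 4}.
Constraint 3 requires all 3 of them to be distinct, but only 2 values are available — impossible by the pigeonhole principle.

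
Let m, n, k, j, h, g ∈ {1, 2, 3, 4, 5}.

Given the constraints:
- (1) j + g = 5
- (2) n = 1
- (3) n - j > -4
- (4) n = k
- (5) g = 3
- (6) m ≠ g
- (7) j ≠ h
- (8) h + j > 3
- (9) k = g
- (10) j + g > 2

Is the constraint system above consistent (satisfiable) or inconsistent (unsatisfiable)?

Constraint 2 fixes n = 1 and constraint 5 fixes g = 3. Constraints 4 and 9 give n = k = g, so n = g. But 1 ≠ 3 — contradiction.

Unsatisfiable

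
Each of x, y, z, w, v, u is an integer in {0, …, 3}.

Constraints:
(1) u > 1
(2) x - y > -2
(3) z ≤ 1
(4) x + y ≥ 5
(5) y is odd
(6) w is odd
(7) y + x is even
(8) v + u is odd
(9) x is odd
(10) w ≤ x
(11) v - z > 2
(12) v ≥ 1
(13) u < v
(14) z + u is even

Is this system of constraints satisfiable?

Take x = 3, y = 3, z = 0, w = 3, v = 3, u = 2. Then constraint 2: x - y = 0; constraint 4: x + y = 6, and every other listed constraint is also met.

Satisfiable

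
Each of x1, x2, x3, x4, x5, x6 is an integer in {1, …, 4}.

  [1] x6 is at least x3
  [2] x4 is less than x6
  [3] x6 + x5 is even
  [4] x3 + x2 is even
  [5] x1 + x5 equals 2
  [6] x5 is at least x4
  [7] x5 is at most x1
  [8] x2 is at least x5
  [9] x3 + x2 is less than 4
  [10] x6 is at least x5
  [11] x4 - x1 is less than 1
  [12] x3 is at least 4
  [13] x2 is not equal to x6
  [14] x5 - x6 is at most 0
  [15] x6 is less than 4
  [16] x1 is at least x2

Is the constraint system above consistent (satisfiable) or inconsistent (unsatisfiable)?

From constraints 1 and 12: x6 ≥ x3 and x3 ≥ 4, so x6 ≥ 4. From constraint 15: x6 ≤ 3. But 3 < 4, so no value of x6 works.

Unsatisfiable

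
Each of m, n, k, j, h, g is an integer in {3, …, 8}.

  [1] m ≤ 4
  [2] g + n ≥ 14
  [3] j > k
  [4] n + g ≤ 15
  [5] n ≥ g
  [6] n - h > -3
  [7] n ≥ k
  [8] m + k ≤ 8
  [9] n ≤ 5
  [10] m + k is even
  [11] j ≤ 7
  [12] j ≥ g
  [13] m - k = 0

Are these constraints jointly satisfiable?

From constraints 11 and 12: g ≤ j ≤ 7. From constraint 9: n ≤ 5. Hence g + n ≤ 12. But constraint 2 requires g + n ≥ 14, and 14 > 12. Contradiction.

Unsatisfiable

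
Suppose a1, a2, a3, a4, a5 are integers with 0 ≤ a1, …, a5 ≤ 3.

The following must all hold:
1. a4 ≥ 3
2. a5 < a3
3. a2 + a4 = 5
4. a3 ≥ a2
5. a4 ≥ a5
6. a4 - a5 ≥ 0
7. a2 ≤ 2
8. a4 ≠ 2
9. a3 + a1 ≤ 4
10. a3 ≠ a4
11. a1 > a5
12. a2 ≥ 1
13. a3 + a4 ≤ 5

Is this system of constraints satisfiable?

Setting (a1, a2, a3, a4, a5) = (2, 2, 2, 3, 0) satisfies everything: constraint 3: a2 + a4 = 5; constraint 6: a4 - a5 = 3; constraint 9: a3 + a1 = 4, and the others follow.

Satisfiable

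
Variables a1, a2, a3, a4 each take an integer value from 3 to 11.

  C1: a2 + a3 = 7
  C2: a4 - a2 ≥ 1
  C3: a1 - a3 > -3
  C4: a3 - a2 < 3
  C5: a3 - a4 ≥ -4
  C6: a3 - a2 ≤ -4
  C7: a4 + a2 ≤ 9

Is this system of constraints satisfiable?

Unsatisfiable

Constraints 2, 5, and 6 give a2 − a3 ≥ 4, a3 − a4 ≥ -4, a4 − a2 ≥ 1.
Adding all 3 inequalities: the left sides telescope to 0, and the right sides sum to 4 + (-4) + 1 = 1. So 0 ≥ 1, which is false.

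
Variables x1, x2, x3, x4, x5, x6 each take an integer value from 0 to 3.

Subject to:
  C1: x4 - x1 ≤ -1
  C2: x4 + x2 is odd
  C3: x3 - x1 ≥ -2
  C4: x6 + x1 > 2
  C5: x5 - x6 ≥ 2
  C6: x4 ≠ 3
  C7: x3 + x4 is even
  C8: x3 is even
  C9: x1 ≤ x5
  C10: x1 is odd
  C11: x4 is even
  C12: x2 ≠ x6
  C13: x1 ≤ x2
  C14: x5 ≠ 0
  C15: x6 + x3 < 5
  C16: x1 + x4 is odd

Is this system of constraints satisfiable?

Satisfiable

Try x1 = 3, x2 = 3, x3 = 2, x4 = 2, x5 = 3, x6 = 1.
Check constraint 1: x4 - x1 = -1; constraint 3: x3 - x1 = -1. The remaining constraints are straightforward to verify.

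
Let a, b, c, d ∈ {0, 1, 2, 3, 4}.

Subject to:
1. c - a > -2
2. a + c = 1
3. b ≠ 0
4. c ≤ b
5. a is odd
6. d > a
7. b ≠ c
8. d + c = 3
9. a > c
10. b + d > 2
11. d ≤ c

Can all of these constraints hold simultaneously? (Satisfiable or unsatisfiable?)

Unsatisfiable

Constraints 6, 9, and 11 give d ≤ c, c < a, a < d. Chaining: d ≤ c < a < d, which forces d < d — impossible.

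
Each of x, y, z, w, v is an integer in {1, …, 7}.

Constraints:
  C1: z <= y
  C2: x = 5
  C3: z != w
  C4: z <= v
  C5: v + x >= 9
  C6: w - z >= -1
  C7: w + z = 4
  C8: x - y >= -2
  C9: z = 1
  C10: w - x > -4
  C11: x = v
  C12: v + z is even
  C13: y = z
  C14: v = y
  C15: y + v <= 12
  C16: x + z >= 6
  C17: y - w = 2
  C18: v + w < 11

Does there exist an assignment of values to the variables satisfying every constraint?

Unsatisfiable

Constraint 2 fixes x = 5 and constraint 9 fixes z = 1. Constraints 11, 13, and 14 give x = v = y = z, so x = z. But 5 ≠ 1 — contradiction.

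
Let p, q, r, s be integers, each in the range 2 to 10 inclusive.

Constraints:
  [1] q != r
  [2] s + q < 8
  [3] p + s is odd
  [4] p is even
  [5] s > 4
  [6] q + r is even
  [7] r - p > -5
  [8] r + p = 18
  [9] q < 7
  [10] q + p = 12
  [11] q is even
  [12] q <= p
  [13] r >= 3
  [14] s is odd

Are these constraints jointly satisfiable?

Satisfiable

One satisfying assignment is p = 10, q = 2, r = 8, s = 5.
For the less obvious constraints — constraint 2: s + q = 7; constraint 7: r - p = -2; constraint 8: r + p = 18 — and the others hold by inspection.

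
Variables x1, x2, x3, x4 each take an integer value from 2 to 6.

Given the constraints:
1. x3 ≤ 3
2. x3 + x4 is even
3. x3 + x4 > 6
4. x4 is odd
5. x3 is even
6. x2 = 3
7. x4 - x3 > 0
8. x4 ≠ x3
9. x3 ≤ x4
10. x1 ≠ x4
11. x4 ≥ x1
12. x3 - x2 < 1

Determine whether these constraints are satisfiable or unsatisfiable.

Constraint 5 makes x3 even and constraint 4 makes x4 odd, so x3 + x4 must be odd. Constraint 2 says x3 + x4 is even — contradiction.

Unsatisfiable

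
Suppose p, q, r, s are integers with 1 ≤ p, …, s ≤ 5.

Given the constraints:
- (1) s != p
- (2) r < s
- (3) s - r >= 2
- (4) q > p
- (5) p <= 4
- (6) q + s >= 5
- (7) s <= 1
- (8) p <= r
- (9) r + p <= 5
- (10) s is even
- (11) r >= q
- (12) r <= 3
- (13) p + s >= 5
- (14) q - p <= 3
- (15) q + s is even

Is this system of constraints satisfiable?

From constraints 11 and 12: q ≤ r ≤ 3. From constraint 7: s ≤ 1. Hence q + s ≤ 4. But constraint 6 requires q + s ≥ 5, and 5 > 4. Contradiction.

Unsatisfiable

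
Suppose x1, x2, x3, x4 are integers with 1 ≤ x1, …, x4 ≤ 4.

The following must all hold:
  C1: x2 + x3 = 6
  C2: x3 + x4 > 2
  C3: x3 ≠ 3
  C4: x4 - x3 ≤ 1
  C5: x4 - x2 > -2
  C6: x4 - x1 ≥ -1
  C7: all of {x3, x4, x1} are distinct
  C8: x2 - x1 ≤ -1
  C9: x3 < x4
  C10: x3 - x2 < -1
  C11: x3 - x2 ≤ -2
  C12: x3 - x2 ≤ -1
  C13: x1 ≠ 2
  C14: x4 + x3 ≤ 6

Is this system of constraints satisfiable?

Unsatisfiable

Constraints 4, 6, 8, and 11 give x3 − x4 ≥ -1, x4 − x1 ≥ -1, x1 − x2 ≥ 1, x2 − x3 ≥ 2.
Adding all 4 inequalities: the left sides telescope to 0, and the right sides sum to (-1) + (-1) + 1 + 2 = 1. So 0 ≥ 1, which is false.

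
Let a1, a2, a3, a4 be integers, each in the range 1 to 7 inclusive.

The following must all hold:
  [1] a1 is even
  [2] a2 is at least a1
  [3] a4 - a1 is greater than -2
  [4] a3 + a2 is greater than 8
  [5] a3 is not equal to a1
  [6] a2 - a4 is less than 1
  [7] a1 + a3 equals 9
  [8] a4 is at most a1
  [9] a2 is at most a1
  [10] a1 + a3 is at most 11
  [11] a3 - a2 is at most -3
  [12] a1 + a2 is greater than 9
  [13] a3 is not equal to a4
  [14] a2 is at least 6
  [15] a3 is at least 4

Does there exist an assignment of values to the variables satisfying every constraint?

Unsatisfiable

From constraints 9 and 14: a1 ≥ a2 ≥ 6. From constraint 15: a3 ≥ 4. Hence a1 + a3 ≥ 10. But constraint 7 requires a1 + a3 = 9, and 9 < 10. Contradiction.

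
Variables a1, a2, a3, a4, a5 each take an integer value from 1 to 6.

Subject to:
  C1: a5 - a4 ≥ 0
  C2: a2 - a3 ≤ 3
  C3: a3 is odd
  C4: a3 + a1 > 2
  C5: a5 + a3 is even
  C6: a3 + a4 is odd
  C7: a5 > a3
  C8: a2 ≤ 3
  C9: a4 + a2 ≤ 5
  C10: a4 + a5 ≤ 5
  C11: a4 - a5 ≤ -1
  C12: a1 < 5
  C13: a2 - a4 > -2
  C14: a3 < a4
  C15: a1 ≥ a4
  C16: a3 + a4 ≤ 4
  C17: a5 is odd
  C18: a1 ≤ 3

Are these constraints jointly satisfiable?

The assignment a1 = 3, a2 = 3, a3 = 1, a4 = 2, a5 = 3 works:
  constraint 1 holds since a5 - a4 = 1.
  constraint 2 holds since a2 - a3 = 2.
The rest check out directly.

Satisfiable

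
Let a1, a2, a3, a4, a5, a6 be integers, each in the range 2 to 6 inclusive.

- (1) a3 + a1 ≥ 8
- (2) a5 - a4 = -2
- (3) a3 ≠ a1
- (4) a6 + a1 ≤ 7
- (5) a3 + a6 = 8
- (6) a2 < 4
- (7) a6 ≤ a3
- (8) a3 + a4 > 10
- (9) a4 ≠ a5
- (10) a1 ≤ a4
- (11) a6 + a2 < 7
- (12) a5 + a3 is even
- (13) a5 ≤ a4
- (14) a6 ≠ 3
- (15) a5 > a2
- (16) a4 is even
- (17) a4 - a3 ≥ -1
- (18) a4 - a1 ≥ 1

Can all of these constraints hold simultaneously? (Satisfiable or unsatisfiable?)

Take a1 = 3, a2 = 3, a3 = 6, a4 = 6, a5 = 4, a6 = 2. Then constraint 1: a3 + a1 = 9; constraint 2: a5 - a4 = -2, and every other listed constraint is also met.

Satisfiable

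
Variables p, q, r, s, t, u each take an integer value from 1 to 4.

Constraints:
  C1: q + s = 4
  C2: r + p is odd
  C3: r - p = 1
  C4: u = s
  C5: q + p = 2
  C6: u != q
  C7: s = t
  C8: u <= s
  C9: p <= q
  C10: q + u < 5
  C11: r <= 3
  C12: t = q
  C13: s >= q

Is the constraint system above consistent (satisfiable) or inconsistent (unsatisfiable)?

Unsatisfiable

From constraints 4, 7, and 12, u = s = t = q, so u = q. But constraint 6 says u ≠ q. Contradiction.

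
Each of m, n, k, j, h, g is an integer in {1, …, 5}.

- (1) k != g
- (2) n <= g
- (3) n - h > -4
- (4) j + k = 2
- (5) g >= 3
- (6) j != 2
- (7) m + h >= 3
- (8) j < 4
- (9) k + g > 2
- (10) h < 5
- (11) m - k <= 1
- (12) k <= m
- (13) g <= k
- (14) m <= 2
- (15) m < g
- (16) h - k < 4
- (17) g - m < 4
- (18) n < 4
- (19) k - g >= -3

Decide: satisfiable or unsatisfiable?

From constraints 5 and 13: k ≥ g and g ≥ 3, so k ≥ 3. From constraints 12 and 14: k ≤ m and m ≤ 2, so k ≤ 2. But 2 < 3, so no value of k works.

Unsatisfiable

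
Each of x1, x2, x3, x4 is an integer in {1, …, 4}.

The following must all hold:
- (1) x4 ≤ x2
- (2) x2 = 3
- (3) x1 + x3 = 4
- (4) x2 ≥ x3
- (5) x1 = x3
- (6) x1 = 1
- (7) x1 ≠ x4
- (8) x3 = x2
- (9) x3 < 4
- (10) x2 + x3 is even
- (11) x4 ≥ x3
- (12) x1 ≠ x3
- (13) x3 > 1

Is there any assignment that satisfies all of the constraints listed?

Unsatisfiable

Constraint 6 fixes x1 = 1 and constraint 2 fixes x2 = 3. Constraints 5 and 8 give x1 = x3 = x2, so x1 = x2. But 1 ≠ 3 — contradiction.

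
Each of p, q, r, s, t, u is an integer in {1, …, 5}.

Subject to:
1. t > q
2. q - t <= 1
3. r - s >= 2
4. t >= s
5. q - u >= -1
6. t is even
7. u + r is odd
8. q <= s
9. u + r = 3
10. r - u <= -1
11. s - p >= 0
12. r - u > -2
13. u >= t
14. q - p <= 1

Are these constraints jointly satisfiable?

Constraints 3, 5, 10, 11, and 14 give u − r ≥ 1, r − s ≥ 2, s − p ≥ 0, p − q ≥ -1, q − u ≥ -1.
Adding all 5 inequalities: the left sides telescope to 0, and the right sides sum to 1 + 2 + 0 + (-1) + (-1) = 1. So 0 ≥ 1, which is false.

Unsatisfiable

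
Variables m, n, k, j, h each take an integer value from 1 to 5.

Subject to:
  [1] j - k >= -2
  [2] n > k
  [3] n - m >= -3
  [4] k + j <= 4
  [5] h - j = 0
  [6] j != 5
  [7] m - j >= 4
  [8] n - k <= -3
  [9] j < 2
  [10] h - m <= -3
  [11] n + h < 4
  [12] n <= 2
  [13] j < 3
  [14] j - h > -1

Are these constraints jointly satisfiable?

Constraints 1, 3, 7, and 8 give j − k ≥ -2, k − n ≥ 3, n − m ≥ -3, m − j ≥ 4.
Adding all 4 inequalities: the left sides telescope to 0, and the right sides sum to (-2) + 3 + (-3) + 4 = 2. So 0 ≥ 2, which is false.

Unsatisfiable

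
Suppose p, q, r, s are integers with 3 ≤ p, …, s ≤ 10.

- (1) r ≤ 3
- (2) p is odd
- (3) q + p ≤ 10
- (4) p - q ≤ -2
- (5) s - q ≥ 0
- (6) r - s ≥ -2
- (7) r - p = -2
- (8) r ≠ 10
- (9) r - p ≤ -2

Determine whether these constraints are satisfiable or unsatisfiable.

Constraints 4, 5, 6, and 9 give s − q ≥ 0, q − p ≥ 2, p − r ≥ 2, r − s ≥ -2.
Adding all 4 inequalities: the left sides telescope to 0, and the right sides sum to 0 + 2 + 2 + (-2) = 2. So 0 ≥ 2, which is false.

Unsatisfiable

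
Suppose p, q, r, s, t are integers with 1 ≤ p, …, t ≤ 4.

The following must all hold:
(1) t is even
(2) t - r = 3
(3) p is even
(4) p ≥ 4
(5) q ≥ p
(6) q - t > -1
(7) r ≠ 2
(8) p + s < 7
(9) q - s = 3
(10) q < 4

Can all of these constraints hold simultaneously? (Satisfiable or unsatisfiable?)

From constraints 4 and 5: q ≥ p and p ≥ 4, so q ≥ 4. From constraint 10: q ≤ 3. But 3 < 4, so no value of q works.

Unsatisfiable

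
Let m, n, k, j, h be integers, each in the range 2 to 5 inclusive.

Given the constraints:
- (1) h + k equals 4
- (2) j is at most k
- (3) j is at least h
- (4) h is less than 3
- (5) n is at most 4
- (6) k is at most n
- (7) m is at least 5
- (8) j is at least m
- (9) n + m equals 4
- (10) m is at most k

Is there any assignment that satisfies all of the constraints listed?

Unsatisfiable

From constraints 7 and 10: k ≥ m and m ≥ 5, so k ≥ 5. From constraints 5 and 6: k ≤ n and n ≤ 4, so k ≤ 4. But 4 < 5, so no value of k works.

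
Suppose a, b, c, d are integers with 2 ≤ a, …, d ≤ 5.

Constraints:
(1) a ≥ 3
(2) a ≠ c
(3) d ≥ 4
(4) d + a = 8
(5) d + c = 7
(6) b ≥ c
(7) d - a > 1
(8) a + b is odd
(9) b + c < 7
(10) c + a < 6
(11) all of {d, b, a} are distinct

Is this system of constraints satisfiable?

Satisfiable

One satisfying assignment is a = 3, b = 4, c = 2, d = 5.
For the less obvious constraints — constraint 4: d + a = 8; constraint 5: d + c = 7; constraint 7: d - a = 2 — and the others hold by inspection.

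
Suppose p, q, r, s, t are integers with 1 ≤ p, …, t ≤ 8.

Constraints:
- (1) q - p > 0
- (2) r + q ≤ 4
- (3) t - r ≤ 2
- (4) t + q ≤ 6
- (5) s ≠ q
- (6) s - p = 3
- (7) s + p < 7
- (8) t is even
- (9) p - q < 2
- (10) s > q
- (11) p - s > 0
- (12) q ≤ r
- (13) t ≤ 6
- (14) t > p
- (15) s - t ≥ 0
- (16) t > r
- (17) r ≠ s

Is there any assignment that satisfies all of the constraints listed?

Constraints 1, 11, 12, 15, and 16 give r < t, t ≤ s, s < p, p < q, q ≤ r. Chaining: r < t ≤ s < p < q ≤ r, which forces r < r — impossible.

Unsatisfiable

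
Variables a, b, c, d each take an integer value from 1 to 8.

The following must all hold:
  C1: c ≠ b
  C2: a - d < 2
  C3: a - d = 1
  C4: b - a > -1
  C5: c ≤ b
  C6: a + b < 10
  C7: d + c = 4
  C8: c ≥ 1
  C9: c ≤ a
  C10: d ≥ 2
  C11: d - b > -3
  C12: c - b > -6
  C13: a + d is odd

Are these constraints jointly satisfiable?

Satisfiable

The assignment a = 4, b = 4, c = 1, d = 3 works:
  constraint 2 holds since a - d = 1.
  constraint 3 holds since a - d = 1.
The rest check out directly.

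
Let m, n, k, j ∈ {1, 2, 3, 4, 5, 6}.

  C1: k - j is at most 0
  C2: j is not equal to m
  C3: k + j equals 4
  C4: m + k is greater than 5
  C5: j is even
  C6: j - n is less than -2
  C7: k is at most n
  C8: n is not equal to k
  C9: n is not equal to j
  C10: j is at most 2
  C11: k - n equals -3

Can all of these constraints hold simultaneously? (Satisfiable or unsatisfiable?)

Satisfiable

Setting (m, n, k, j) = (5, 5, 2, 2) satisfies everything: constraint 1: k - j = 0; constraint 3: k + j = 4, and the others follow.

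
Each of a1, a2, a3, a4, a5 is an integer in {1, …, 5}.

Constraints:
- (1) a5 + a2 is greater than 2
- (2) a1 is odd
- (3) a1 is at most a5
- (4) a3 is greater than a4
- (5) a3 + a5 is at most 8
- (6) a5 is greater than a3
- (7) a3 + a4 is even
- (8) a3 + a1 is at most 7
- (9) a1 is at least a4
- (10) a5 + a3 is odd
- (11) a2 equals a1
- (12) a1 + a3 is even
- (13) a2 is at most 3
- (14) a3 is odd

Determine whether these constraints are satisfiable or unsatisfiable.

Try a1 = 1, a2 = 1, a3 = 3, a4 = 1, a5 = 4.
Check constraint 1: a5 + a2 = 5; constraint 5: a3 + a5 = 7; constraint 8: a3 + a1 = 4. The remaining constraints are straightforward to verify.

Satisfiable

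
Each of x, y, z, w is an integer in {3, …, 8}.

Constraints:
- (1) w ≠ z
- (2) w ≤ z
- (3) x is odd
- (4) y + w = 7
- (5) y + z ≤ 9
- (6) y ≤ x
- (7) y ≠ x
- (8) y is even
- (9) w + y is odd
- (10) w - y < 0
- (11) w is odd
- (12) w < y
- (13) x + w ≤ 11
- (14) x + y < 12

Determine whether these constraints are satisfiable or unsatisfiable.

The assignment x = 7, y = 4, z = 5, w = 3 works:
  constraint 4 holds since y + w = 7.
  constraint 5 holds since y + z = 9.
The rest check out directly.

Satisfiable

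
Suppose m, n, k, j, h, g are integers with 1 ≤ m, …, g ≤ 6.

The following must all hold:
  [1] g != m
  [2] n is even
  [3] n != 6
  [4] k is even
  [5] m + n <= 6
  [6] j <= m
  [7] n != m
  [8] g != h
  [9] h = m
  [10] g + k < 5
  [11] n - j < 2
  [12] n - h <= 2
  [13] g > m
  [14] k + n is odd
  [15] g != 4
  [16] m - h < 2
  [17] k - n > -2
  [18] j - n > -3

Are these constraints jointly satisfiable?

Constraint 4 makes k even and constraint 2 makes n even, so k + n must be even. Constraint 14 says k + n is odd — contradiction.

Unsatisfiable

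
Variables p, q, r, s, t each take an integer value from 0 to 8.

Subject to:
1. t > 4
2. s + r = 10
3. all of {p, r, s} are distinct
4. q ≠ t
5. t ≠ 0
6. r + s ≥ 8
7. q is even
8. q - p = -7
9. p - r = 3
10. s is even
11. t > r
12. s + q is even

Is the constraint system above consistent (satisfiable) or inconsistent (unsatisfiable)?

The assignment p = 7, q = 0, r = 4, s = 6, t = 8 works:
  constraint 2 holds since s + r = 10.
  constraint 6 holds since r + s = 10.
  constraint 8 holds since q - p = -7.
The rest check out directly.

Satisfiable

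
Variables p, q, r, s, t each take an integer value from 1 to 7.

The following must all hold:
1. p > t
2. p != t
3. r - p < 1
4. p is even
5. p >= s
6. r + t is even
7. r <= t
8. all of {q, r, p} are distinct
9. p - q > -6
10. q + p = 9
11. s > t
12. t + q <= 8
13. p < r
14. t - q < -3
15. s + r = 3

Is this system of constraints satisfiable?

Constraints 5, 7, 11, and 13 give t < s, s ≤ p, p < r, r ≤ t. Chaining: t < s ≤ p < r ≤ t, which forces t < t — impossible.

Unsatisfiable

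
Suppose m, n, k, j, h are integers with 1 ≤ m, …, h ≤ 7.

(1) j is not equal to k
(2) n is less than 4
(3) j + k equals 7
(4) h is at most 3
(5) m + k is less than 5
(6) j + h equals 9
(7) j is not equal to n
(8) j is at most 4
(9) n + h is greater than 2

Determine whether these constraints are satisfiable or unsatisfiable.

From constraint 8: j ≤ 4. From constraint 4: h ≤ 3. Hence j + h ≤ 7. But constraint 6 requires j + h = 9, and 9 > 7. Contradiction.

Unsatisfiable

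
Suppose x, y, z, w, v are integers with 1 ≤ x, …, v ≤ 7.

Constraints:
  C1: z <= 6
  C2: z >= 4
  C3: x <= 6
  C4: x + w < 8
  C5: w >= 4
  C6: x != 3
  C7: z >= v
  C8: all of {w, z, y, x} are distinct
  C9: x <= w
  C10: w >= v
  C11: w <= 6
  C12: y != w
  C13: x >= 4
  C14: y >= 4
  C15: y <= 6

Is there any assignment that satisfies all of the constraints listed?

Constraints 1, 2, 3, 5, 11, 13, 14, and 15 confine each of w, z, y, x to the 3 values {4, …, 6}.
Constraint 8 requires all 4 of them to be distinct, but only 3 values are available — impossible by the pigeonhole principle.

Unsatisfiable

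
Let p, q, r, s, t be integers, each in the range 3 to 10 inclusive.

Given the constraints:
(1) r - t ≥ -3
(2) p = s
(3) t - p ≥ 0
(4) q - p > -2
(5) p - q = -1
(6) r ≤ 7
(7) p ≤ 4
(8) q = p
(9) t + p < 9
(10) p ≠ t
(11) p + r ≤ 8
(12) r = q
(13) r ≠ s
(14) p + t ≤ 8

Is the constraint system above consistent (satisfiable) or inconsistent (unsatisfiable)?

Unsatisfiable

From constraints 2, 8, and 12, r = q = p = s, so r = s. But constraint 13 says r ≠ s. Contradiction.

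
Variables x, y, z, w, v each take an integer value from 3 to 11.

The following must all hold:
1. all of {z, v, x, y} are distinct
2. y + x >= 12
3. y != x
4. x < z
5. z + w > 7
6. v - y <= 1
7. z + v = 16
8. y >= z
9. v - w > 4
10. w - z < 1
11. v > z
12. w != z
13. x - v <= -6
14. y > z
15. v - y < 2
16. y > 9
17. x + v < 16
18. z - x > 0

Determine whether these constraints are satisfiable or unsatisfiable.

Setting (x, y, z, w, v) = (4, 10, 5, 4, 11) satisfies everything: constraint 2: y + x = 14; constraint 5: z + w = 9; constraint 6: v - y = 1, and the others follow.

Satisfiable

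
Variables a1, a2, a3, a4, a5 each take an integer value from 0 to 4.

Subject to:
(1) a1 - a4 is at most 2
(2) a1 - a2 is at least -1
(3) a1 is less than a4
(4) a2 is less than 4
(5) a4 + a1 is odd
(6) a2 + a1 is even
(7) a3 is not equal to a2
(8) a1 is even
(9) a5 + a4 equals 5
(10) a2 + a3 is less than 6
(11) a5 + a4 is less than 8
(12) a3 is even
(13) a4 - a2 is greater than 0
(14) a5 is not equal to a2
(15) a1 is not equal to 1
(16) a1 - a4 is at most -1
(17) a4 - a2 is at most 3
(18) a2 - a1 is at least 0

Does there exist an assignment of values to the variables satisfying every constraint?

Satisfiable

Setting (a1, a2, a3, a4, a5) = (0, 0, 4, 1, 4) satisfies everything: constraint 1: a1 - a4 = -1; constraint 2: a1 - a2 = 0; constraint 9: a5 + a4 = 5, and the others follow.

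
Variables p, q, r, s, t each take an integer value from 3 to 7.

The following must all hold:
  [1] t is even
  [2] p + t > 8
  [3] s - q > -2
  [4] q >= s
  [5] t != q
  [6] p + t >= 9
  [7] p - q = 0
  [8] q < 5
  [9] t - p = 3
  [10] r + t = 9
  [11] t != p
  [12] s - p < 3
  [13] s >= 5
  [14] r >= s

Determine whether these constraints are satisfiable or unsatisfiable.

From constraints 4 and 13: q ≥ s and s ≥ 5, so q ≥ 5. From constraint 8: q ≤ 4. But 4 < 5, so no value of q works.

Unsatisfiable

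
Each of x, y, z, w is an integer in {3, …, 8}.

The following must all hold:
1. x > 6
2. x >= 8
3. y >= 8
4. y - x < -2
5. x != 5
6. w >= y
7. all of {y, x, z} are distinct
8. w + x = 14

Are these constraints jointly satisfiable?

Unsatisfiable

From constraints 3 and 6: w ≥ y ≥ 8. From constraint 2: x ≥ 8. Hence w + x ≥ 16. But constraint 8 requires w + x = 14, and 14 < 16. Contradiction.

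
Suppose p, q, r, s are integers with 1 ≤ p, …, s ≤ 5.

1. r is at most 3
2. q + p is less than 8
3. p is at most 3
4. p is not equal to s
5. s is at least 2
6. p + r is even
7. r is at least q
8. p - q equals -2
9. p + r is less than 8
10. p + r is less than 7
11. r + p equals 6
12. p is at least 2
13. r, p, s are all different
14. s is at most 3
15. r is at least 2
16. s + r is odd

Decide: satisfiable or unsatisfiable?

Unsatisfiable

Constraints 1, 3, 5, 12, 14, and 15 confine each of r, p, s to the 2 values {2, 3}.
Constraint 13 requires all 3 of them to be distinct, but only 2 values are available — impossible by the pigeonhole principle.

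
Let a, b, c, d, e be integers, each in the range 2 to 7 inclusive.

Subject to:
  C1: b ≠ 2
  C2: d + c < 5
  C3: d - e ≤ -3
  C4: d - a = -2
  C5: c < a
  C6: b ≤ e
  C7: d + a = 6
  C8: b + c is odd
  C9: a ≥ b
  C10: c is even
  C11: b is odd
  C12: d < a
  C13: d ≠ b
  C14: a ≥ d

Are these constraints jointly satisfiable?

Satisfiable

Setting (a, b, c, d, e) = (4, 3, 2, 2, 5) satisfies everything: constraint 2: d + c = 4; constraint 3: d - e = -3; constraint 4: d - a = -2, and the others follow.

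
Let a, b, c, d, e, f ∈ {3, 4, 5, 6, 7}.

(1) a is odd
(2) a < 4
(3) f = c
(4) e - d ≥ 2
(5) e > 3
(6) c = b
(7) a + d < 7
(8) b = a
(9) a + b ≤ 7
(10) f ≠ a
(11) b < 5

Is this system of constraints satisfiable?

From constraints 3, 6, and 8, f = c = b = a, so f = a. But constraint 10 says f ≠ a. Contradiction.

Unsatisfiable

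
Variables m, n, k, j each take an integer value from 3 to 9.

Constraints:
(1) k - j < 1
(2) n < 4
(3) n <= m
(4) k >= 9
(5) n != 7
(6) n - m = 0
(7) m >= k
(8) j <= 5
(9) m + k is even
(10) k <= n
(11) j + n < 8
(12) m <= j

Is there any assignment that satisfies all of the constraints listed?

Unsatisfiable

From constraints 4 and 7: m ≥ k and k ≥ 9, so m ≥ 9. From constraints 8 and 12: m ≤ j and j ≤ 5, so m ≤ 5. But 5 < 9, so no value of m works.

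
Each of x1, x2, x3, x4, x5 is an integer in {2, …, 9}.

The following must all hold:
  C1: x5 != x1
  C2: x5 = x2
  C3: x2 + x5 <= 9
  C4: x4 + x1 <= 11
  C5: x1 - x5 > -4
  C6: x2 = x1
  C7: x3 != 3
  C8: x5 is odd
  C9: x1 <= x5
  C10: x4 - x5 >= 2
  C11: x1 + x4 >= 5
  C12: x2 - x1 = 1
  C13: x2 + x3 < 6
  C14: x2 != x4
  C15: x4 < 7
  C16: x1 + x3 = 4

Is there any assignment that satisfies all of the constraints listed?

Unsatisfiable

From constraints 2 and 6, x5 = x2 = x1, so x5 = x1. But constraint 1 says x5 ≠ x1. Contradiction.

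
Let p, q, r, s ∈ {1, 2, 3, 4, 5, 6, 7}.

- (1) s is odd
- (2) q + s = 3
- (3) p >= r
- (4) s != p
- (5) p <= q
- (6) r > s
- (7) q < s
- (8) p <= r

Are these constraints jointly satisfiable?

Unsatisfiable

Constraints 3, 5, 6, and 7 give r ≤ p, p ≤ q, q < s, s < r. Chaining: r ≤ p ≤ q < s < r, which forces r < r — impossible.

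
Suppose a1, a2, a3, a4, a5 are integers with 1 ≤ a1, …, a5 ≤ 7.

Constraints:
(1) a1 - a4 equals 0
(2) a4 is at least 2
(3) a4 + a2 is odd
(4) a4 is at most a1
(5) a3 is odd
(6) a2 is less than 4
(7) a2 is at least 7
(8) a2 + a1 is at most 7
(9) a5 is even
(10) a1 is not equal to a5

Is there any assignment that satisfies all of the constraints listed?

From constraint 7: a2 ≥ 7. From constraints 2 and 4: a1 ≥ a4 ≥ 2. Hence a2 + a1 ≥ 9. But constraint 8 requires a2 + a1 ≤ 7, and 7 < 9. Contradiction.

Unsatisfiable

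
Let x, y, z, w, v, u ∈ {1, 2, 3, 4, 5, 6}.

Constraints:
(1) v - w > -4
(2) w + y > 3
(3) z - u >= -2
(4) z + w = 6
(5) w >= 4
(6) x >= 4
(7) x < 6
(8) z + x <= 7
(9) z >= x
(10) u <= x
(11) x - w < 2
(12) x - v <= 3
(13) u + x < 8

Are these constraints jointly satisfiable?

Unsatisfiable

From constraints 6 and 9: z ≥ x ≥ 4. From constraint 5: w ≥ 4. Hence z + w ≥ 8. But constraint 4 requires z + w = 6, and 6 < 8. Contradiction.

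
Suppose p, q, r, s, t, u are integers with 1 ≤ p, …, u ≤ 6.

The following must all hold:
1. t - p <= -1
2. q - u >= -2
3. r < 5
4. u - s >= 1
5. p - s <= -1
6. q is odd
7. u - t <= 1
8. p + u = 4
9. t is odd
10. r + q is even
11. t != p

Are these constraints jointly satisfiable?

Constraints 1, 4, 5, and 7 give t − u ≥ -1, u − s ≥ 1, s − p ≥ 1, p − t ≥ 1.
Adding all 4 inequalities: the left sides telescope to 0, and the right sides sum to (-1) + 1 + 1 + 1 = 2. So 0 ≥ 2, which is false.

Unsatisfiable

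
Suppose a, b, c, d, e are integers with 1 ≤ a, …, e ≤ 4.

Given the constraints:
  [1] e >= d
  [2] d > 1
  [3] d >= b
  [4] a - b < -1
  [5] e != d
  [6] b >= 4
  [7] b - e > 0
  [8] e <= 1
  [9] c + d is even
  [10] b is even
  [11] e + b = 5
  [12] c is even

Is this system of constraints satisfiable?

Unsatisfiable

From constraints 3 and 6: d ≥ b and b ≥ 4, so d ≥ 4. From constraints 1 and 8: d ≤ e and e ≤ 1, so d ≤ 1. But 1 < 4, so no value of d works.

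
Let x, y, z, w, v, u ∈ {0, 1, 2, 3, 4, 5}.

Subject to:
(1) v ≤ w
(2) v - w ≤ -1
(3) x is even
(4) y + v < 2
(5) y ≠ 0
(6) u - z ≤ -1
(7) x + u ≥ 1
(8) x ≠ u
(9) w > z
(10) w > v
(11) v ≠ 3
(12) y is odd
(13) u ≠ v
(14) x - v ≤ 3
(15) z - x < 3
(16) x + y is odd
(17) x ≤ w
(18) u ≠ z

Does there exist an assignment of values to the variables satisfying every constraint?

The assignment x = 2, y = 1, z = 2, w = 3, v = 0, u = 1 works:
  constraint 2 holds since v - w = -3.
  constraint 4 holds since y + v = 1.
  constraint 6 holds since u - z = -1.
The rest check out directly.

Satisfiable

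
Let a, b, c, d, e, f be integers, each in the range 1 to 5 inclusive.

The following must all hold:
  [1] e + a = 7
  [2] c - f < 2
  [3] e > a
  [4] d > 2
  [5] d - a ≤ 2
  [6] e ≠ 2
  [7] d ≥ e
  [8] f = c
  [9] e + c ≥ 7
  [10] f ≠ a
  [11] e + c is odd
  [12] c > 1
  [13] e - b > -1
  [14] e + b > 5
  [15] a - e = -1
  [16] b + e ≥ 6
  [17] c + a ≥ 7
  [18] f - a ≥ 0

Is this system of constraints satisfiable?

Try a = 3, b = 2, c = 5, d = 4, e = 4, f = 5.
Check constraint 1: e + a = 7; constraint 2: c - f = 0; constraint 5: d - a = 1. The remaining constraints are straightforward to verify.

Satisfiable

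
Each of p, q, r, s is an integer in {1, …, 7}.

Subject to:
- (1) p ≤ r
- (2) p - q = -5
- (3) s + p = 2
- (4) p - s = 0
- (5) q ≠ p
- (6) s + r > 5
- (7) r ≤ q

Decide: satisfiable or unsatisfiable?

Setting (p, q, r, s) = (1, 6, 6, 1) satisfies everything: constraint 2: p - q = -5; constraint 3: s + p = 2; constraint 4: p - s = 0, and the others follow.

Satisfiable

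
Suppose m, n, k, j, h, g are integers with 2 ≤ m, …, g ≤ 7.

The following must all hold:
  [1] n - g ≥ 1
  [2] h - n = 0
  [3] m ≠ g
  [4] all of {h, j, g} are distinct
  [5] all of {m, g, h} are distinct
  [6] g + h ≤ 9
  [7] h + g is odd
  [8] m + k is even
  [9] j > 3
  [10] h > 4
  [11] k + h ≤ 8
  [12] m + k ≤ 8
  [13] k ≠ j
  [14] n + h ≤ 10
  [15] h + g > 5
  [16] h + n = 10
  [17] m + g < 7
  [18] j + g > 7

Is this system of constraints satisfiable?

Satisfiable

Setting (m, n, k, j, h, g) = (4, 5, 2, 7, 5, 2) satisfies everything: constraint 1: n - g = 3; constraint 2: h - n = 0; constraint 6: g + h = 7, and the others follow.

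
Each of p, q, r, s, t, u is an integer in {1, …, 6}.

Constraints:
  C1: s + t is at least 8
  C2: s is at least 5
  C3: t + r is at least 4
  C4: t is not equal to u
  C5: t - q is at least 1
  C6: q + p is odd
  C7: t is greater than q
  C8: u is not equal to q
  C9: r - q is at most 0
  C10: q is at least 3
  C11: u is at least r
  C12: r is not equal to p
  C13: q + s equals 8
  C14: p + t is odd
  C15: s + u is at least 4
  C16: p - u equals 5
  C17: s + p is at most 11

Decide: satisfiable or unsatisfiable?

Satisfiable

One satisfying assignment is p = 6, q = 3, r = 1, s = 5, t = 5, u = 1.
For the less obvious constraints — constraint 1: s + t = 10; constraint 3: t + r = 6 — and the others hold by inspection.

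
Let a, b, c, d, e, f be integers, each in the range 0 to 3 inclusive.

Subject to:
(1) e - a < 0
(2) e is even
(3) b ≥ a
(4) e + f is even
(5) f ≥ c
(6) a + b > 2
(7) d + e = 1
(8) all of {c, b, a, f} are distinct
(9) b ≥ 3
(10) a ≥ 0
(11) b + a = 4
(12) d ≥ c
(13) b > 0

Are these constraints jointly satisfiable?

One satisfying assignment is a = 1, b = 3, c = 0, d = 1, e = 0, f = 2.
For the less obvious constraints — constraint 1: e - a = -1; constraint 6: a + b = 4; constraint 7: d + e = 1 — and the others hold by inspection.

Satisfiable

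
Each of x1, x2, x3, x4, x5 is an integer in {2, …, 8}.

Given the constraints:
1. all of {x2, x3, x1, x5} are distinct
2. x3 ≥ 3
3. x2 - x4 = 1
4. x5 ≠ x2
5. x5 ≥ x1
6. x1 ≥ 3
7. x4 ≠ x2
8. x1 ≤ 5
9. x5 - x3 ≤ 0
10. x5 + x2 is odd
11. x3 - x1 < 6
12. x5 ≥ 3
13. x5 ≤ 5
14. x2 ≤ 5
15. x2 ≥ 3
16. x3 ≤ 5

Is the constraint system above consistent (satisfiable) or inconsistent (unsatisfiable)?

Constraints 2, 6, 8, 12, 13, 14, 15, and 16 confine each of x2, x3, x1, x5 to the 3 values {3, …, 5}.
Constraint 1 requires all 4 of them to be distinct, but only 3 values are available — impossible by the pigeonhole principle.

Unsatisfiable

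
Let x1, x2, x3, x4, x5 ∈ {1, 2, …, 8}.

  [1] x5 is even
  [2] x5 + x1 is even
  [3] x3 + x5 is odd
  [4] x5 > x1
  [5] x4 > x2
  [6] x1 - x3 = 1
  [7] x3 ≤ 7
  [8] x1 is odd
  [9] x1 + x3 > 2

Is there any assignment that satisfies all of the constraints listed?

Constraint 1 makes x5 even and constraint 8 makes x1 odd, so x5 + x1 must be odd. Constraint 2 says x5 + x1 is even — contradiction.

Unsatisfiable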